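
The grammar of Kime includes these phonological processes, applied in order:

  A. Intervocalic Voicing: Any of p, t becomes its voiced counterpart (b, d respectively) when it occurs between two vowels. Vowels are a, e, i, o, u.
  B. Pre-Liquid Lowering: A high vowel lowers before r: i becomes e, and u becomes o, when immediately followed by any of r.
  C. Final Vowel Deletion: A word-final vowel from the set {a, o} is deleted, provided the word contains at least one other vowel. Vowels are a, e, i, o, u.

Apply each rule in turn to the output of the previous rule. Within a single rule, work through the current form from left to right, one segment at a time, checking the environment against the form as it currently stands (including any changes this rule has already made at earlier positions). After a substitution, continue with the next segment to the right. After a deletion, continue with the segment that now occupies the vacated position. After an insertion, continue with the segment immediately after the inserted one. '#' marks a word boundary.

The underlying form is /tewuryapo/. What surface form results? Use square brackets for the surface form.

A Intervocalic Voicing: [tewuryapo] → [tewuryabo]
B Pre-Liquid Lowering: [tewuryabo] → [teworyabo]
C Final Vowel Deletion: [teworyabo] → [teworyab]

[teworyab]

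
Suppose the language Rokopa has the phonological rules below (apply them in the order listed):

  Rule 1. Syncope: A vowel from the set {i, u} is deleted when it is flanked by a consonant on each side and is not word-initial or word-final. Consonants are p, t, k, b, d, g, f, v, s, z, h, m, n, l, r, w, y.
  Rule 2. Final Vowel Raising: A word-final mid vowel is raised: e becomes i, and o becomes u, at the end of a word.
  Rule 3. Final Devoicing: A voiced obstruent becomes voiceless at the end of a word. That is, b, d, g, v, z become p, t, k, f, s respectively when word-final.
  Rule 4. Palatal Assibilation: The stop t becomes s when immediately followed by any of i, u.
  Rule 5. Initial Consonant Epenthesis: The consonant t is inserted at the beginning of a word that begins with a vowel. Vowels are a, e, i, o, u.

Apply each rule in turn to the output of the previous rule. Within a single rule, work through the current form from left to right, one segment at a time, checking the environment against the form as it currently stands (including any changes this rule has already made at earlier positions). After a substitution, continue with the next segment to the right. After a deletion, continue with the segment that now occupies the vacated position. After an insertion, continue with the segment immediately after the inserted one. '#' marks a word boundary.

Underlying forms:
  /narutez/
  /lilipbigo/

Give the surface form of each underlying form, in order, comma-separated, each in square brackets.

/narutez/:
  Rule 1 Syncope: [narutez] → [nartez]
  Rule 2 Final Vowel Raising: no change — [nartez]
  Rule 3 Final Devoicing: [nartez] → [nartes]
  Rule 4 Palatal Assibilation: no change — [nartes]
  Rule 5 Initial Consonant Epenthesis: no change — [nartes]
/lilipbigo/:
  Rule 1 Syncope: [lilipbigo] → [llpbgo]
  Rule 2 Final Vowel Raising: [llpbgo] → [llpbgu]
  Rule 3 Final Devoicing: no change — [llpbgu]
  Rule 4 Palatal Assibilation: no change — [llpbgu]
  Rule 5 Initial Consonant Epenthesis: no change — [llpbgu]

[nartes], [llpbgu]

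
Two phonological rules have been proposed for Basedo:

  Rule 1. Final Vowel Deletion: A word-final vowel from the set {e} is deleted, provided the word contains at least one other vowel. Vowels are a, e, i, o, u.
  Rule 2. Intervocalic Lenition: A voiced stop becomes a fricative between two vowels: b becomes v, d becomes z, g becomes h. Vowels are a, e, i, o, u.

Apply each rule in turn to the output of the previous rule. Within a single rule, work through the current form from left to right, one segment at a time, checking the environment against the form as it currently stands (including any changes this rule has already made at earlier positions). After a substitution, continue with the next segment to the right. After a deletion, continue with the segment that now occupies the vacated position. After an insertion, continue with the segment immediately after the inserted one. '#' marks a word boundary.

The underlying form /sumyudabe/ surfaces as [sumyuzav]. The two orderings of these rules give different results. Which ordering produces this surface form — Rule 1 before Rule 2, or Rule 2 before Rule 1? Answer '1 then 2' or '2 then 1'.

2 then 1

Order 1 then 2:
  1 Final Vowel Deletion: [sumyudabe] → [sumyudab]
  2 Intervocalic Lenition: [sumyudab] → [sumyuzab]
  result: [sumyuzab]
Order 2 then 1:
  2 Intervocalic Lenition: [sumyudabe] → [sumyuzave]
  1 Final Vowel Deletion: [sumyuzave] → [sumyuzav]
  result: [sumyuzav]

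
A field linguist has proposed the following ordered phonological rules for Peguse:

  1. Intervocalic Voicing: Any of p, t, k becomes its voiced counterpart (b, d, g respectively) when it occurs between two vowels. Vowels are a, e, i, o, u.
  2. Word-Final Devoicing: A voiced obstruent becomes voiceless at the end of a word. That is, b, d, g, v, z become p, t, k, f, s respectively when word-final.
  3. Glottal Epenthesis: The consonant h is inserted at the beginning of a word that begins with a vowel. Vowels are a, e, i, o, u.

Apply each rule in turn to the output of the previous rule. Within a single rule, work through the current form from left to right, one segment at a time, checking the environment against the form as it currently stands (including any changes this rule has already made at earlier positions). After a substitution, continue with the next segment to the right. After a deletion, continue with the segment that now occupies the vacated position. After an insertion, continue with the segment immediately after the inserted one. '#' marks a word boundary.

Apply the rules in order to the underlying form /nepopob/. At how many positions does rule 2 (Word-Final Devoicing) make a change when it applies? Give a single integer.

1

1 Intervocalic Voicing: [nepopob] → [nebobob]
2 Word-Final Devoicing: [nebobob] → [nebobop]
3 Glottal Epenthesis: no change — [nebobop]
Rule 2 changed 1 position(s).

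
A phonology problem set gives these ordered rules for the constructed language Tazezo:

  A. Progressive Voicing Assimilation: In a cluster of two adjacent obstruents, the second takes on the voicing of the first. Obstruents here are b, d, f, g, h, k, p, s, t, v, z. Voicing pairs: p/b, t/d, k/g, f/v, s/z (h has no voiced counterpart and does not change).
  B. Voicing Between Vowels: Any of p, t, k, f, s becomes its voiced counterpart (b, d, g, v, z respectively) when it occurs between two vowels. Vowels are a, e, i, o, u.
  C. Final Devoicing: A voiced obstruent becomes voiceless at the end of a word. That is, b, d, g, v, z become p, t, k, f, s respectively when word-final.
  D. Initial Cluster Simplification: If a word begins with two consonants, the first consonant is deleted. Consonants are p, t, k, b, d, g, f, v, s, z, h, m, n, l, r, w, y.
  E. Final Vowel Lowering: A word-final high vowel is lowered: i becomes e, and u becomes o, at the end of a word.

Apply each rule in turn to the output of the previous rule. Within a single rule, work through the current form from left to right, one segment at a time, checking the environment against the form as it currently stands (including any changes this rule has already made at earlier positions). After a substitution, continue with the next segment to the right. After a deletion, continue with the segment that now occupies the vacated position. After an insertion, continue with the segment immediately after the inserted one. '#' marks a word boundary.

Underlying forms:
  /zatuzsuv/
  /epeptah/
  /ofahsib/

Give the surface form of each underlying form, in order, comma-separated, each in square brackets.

[zaduzzuf], [ebeptah], [ovahsip]

/zatuzsuv/:
  A Progressive Voicing Assimilation: [zatuzsuv] → [zatuzzuv]
  B Voicing Between Vowels: [zatuzzuv] → [zaduzzuv]
  C Final Devoicing: [zaduzzuv] → [zaduzzuf]
  D Initial Cluster Simplification: no change — [zaduzzuf]
  E Final Vowel Lowering: no change — [zaduzzuf]
/epeptah/:
  A Progressive Voicing Assimilation: no change — [epeptah]
  B Voicing Between Vowels: [epeptah] → [ebeptah]
  C Final Devoicing: no change — [ebeptah]
  D Initial Cluster Simplification: no change — [ebeptah]
  E Final Vowel Lowering: no change — [ebeptah]
/ofahsib/:
  A Progressive Voicing Assimilation: no change — [ofahsib]
  B Voicing Between Vowels: [ofahsib] → [ovahsib]
  C Final Devoicing: [ovahsib] → [ovahsip]
  D Initial Cluster Simplification: no change — [ovahsip]
  E Final Vowel Lowering: no change — [ovahsip]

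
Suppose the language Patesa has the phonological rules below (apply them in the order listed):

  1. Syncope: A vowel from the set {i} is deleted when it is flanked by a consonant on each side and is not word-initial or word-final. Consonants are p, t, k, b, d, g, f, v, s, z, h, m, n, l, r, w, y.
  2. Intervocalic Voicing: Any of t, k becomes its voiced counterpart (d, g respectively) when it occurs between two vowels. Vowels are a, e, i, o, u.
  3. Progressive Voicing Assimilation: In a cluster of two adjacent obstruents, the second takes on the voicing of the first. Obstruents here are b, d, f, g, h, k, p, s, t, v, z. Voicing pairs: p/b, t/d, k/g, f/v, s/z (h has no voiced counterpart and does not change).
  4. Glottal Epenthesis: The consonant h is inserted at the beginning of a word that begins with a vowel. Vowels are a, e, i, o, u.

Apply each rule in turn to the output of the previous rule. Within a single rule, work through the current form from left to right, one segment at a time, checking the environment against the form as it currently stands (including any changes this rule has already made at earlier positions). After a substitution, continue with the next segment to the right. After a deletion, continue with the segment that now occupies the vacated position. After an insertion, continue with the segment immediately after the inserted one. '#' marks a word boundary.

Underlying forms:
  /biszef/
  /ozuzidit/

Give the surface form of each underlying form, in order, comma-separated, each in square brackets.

[bzzef], [hozuzdd]

/biszef/:
  1 Syncope: [biszef] → [bszef]
  2 Intervocalic Voicing: no change — [bszef]
  3 Progressive Voicing Assimilation: [bszef] → [bzzef]
  4 Glottal Epenthesis: no change — [bzzef]
/ozuzidit/:
  1 Syncope: [ozuzidit] → [ozuzdt]
  2 Intervocalic Voicing: no change — [ozuzdt]
  3 Progressive Voicing Assimilation: [ozuzdt] → [ozuzdd]
  4 Glottal Epenthesis: [ozuzdd] → [hozuzdd]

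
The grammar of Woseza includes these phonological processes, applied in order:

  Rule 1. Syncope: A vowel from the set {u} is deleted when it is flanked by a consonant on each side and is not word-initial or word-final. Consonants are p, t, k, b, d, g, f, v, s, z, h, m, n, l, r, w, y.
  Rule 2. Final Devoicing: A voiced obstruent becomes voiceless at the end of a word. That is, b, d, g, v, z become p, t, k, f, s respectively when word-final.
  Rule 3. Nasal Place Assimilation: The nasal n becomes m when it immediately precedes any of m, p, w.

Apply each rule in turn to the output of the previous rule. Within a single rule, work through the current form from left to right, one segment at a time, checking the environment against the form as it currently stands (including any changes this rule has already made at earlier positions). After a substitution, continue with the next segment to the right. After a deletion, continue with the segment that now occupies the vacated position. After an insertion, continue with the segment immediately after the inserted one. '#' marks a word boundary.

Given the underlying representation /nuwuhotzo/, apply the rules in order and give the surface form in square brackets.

[mwhotzo]

Rule 1 Syncope: [nuwuhotzo] → [nwhotzo]
Rule 2 Final Devoicing: no change — [nwhotzo]
Rule 3 Nasal Place Assimilation: [nwhotzo] → [mwhotzo]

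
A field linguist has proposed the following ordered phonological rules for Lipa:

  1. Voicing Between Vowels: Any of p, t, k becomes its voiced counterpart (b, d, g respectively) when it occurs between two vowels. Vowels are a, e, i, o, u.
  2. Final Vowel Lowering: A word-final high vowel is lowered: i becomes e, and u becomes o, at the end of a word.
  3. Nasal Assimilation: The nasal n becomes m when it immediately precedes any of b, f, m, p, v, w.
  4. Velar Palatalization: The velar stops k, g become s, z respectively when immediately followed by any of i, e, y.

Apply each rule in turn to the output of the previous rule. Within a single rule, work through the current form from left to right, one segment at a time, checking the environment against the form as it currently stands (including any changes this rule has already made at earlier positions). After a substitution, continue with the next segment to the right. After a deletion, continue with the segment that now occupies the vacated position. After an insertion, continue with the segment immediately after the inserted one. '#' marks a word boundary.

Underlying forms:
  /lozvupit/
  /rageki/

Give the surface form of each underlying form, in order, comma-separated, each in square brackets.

[lozvubit], [razeze]

/lozvupit/:
  1 Voicing Between Vowels: [lozvupit] → [lozvubit]
  2 Final Vowel Lowering: no change — [lozvubit]
  3 Nasal Assimilation: no change — [lozvubit]
  4 Velar Palatalization: no change — [lozvubit]
/rageki/:
  1 Voicing Between Vowels: [rageki] → [ragegi]
  2 Final Vowel Lowering: [ragegi] → [ragege]
  3 Nasal Assimilation: no change — [ragege]
  4 Velar Palatalization: [ragege] → [razeze]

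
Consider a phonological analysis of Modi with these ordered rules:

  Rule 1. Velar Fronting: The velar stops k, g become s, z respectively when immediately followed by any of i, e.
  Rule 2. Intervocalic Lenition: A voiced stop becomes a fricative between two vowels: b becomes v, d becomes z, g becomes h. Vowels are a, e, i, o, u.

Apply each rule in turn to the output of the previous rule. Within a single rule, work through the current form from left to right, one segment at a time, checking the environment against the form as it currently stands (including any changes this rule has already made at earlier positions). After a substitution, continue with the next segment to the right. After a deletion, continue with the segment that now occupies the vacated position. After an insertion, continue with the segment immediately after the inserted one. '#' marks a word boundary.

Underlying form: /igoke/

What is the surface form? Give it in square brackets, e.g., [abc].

Rule 1 Velar Fronting: [igoke] → [igose]
Rule 2 Intervocalic Lenition: [igose] → [ihose]

[ihose]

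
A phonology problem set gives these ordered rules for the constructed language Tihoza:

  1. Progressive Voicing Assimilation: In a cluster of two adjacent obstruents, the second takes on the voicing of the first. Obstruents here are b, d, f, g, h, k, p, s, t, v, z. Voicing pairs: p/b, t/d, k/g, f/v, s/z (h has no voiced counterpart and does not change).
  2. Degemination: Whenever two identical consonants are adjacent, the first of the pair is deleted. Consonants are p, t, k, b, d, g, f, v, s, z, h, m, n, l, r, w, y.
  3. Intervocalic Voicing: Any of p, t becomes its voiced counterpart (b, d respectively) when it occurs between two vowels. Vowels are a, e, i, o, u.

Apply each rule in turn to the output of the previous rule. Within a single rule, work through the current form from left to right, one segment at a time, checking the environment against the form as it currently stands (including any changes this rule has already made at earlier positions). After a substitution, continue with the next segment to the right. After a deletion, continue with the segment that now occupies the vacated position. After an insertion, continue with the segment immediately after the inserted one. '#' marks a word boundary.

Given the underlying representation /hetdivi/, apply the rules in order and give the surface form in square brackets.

1 Progressive Voicing Assimilation: [hetdivi] → [hettivi]
2 Degemination: [hettivi] → [hetivi]
3 Intervocalic Voicing: [hetivi] → [hedivi]

[hedivi]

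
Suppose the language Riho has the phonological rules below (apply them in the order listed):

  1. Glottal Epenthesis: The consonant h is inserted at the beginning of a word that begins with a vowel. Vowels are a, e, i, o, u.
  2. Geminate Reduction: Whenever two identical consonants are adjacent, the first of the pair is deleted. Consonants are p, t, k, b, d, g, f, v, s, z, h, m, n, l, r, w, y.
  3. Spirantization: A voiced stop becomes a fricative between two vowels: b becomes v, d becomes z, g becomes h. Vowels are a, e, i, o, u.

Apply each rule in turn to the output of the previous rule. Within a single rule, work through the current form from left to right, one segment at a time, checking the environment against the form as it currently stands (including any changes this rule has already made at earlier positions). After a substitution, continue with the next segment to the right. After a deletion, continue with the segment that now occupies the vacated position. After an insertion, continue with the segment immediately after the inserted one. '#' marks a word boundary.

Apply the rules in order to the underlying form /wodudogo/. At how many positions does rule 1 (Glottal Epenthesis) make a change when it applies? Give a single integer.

1 Glottal Epenthesis: no change — [wodudogo]
2 Geminate Reduction: no change — [wodudogo]
3 Spirantization: [wodudogo] → [wozuzoho]
Rule 1 changed 0 position(s).

0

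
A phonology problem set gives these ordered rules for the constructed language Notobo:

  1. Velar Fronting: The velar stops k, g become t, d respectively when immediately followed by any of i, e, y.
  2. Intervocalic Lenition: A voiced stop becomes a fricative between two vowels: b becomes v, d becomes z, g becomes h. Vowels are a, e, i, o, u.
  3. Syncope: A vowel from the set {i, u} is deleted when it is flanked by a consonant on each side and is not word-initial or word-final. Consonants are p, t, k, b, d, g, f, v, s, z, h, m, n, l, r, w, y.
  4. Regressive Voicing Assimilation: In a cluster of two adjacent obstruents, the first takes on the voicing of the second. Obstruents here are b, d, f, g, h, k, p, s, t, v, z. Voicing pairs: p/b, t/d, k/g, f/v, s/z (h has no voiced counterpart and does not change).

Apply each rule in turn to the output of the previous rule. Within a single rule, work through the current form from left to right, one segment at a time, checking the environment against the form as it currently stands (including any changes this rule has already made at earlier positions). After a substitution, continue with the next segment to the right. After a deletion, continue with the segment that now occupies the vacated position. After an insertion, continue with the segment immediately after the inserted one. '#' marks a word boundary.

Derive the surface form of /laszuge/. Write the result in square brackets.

1 Velar Fronting: [laszuge] → [laszude]
2 Intervocalic Lenition: [laszude] → [laszuze]
3 Syncope: [laszuze] → [laszze]
4 Regressive Voicing Assimilation: [laszze] → [lazzze]

[lazzze]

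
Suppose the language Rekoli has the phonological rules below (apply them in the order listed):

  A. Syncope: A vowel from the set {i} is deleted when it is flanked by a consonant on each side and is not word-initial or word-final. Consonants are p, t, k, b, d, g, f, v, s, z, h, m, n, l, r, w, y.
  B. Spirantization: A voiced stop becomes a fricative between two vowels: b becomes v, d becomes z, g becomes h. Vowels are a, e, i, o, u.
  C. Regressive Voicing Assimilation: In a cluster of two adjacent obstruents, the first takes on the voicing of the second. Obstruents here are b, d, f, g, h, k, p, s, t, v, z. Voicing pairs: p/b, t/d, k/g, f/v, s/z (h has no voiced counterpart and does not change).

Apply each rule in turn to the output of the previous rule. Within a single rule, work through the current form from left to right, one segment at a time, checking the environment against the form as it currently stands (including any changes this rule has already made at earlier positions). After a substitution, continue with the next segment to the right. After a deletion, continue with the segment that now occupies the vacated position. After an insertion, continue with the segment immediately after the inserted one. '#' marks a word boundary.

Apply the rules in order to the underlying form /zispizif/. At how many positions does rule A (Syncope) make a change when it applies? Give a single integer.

A Syncope: [zispizif] → [zspzf]
B Spirantization: no change — [zspzf]
C Regressive Voicing Assimilation: [zspzf] → [ssbsf]
Rule A changed 3 position(s).

3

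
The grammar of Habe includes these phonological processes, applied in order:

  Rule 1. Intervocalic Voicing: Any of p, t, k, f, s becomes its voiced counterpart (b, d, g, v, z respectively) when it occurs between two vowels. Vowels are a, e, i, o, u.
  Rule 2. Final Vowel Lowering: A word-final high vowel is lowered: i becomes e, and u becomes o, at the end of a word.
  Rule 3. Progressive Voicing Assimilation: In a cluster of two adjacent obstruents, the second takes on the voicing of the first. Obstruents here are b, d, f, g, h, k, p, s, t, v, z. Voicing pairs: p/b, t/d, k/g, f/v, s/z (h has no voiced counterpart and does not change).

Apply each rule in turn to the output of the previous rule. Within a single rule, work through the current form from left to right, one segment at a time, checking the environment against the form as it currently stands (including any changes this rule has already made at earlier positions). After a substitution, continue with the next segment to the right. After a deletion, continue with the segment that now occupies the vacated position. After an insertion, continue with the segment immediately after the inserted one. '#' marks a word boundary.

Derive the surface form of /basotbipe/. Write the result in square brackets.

[bazotpibe]

Rule 1 Intervocalic Voicing: [basotbipe] → [bazotbibe]
Rule 2 Final Vowel Lowering: no change — [bazotbibe]
Rule 3 Progressive Voicing Assimilation: [bazotbibe] → [bazotpibe]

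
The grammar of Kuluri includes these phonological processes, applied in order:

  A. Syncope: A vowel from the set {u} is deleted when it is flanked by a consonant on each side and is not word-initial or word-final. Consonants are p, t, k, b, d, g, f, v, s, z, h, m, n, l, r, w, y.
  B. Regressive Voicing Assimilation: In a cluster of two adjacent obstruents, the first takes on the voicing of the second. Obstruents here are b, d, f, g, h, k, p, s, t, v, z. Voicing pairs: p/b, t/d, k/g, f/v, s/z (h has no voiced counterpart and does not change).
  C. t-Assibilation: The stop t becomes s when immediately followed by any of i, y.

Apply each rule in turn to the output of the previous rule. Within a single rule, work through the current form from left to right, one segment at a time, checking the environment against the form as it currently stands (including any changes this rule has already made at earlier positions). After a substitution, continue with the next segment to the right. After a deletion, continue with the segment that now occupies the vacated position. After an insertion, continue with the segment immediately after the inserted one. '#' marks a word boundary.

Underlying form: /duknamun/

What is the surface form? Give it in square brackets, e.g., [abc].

A Syncope: [duknamun] → [dknamn]
B Regressive Voicing Assimilation: [dknamn] → [tknamn]
C t-Assibilation: no change — [tknamn]

[tknamn]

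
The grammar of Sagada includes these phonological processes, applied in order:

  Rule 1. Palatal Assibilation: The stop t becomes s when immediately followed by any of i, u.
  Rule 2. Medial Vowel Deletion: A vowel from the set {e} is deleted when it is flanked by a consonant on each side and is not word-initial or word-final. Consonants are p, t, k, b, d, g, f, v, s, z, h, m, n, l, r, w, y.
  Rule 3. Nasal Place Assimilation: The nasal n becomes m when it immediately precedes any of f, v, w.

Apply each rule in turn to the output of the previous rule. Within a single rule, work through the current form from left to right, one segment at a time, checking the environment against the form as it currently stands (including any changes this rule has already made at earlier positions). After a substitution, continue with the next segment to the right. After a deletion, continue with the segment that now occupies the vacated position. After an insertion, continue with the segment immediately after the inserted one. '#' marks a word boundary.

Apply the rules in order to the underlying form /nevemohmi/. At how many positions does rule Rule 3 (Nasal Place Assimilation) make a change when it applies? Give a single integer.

Rule 1 Palatal Assibilation: no change — [nevemohmi]
Rule 2 Medial Vowel Deletion: [nevemohmi] → [nvmohmi]
Rule 3 Nasal Place Assimilation: [nvmohmi] → [mvmohmi]
Rule Rule 3 changed 1 position(s).

1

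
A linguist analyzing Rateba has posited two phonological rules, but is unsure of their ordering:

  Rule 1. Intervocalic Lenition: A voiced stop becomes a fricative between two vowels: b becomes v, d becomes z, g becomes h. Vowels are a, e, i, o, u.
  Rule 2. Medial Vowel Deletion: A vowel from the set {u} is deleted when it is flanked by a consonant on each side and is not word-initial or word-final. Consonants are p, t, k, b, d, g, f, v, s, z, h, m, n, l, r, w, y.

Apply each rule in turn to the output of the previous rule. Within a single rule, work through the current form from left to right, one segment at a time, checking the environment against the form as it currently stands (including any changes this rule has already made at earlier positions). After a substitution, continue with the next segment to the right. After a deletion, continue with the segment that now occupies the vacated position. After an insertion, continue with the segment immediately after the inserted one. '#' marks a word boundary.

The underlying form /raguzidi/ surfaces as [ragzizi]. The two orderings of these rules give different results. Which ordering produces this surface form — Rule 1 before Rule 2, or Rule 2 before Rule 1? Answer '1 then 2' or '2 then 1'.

2 then 1

Order 1 then 2:
  1 Intervocalic Lenition: [raguzidi] → [rahuzizi]
  2 Medial Vowel Deletion: [rahuzizi] → [rahzizi]
  result: [rahzizi]
Order 2 then 1:
  2 Medial Vowel Deletion: [raguzidi] → [ragzidi]
  1 Intervocalic Lenition: [ragzidi] → [ragzizi]
  result: [ragzizi]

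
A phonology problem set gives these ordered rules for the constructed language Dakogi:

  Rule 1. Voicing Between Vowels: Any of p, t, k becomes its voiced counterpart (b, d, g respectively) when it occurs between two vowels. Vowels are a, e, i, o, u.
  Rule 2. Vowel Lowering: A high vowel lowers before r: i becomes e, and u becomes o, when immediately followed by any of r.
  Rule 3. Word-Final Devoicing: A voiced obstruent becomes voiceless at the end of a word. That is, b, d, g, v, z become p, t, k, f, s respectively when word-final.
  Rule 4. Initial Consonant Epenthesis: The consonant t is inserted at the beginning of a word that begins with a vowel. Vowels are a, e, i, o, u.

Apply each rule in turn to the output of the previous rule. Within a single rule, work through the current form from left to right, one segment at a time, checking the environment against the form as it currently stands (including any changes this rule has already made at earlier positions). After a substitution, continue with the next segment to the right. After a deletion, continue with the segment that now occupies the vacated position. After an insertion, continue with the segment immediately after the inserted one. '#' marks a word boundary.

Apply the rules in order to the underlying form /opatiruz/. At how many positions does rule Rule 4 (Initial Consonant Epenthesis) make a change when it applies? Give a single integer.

Rule 1 Voicing Between Vowels: [opatiruz] → [obadiruz]
Rule 2 Vowel Lowering: [obadiruz] → [obaderuz]
Rule 3 Word-Final Devoicing: [obaderuz] → [obaderus]
Rule 4 Initial Consonant Epenthesis: [obaderus] → [tobaderus]
Rule Rule 4 changed 1 position(s).

1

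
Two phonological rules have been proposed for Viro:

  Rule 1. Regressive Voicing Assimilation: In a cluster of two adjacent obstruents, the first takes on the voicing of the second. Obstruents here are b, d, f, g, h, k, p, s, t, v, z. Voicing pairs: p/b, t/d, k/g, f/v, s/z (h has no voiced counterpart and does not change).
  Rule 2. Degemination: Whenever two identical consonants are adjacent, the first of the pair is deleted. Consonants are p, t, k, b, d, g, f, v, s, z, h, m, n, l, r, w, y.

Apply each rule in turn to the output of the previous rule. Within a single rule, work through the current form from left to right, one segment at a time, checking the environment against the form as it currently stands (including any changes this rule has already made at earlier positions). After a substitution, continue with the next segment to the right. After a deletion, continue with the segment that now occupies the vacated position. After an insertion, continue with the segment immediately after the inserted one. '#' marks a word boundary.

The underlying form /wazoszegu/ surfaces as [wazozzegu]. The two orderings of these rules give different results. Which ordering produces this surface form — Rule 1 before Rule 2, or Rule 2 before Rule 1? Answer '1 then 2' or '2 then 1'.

Order 1 then 2:
  1 Regressive Voicing Assimilation: [wazoszegu] → [wazozzegu]
  2 Degemination: [wazozzegu] → [wazozegu]
  result: [wazozegu]
Order 2 then 1:
  2 Degemination: no change — [wazoszegu]
  1 Regressive Voicing Assimilation: [wazoszegu] → [wazozzegu]
  result: [wazozzegu]

2 then 1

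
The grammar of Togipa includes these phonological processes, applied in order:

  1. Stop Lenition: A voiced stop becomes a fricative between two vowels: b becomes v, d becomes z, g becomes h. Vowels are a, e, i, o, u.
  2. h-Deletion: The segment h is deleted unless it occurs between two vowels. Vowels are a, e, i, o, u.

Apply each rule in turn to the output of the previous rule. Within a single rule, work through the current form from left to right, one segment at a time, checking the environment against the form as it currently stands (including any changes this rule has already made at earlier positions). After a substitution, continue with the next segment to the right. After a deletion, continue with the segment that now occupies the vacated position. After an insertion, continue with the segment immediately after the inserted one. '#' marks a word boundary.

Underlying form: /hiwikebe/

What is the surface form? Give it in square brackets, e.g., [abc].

1 Stop Lenition: [hiwikebe] → [hiwikeve]
2 h-Deletion: [hiwikeve] → [iwikeve]

[iwikeve]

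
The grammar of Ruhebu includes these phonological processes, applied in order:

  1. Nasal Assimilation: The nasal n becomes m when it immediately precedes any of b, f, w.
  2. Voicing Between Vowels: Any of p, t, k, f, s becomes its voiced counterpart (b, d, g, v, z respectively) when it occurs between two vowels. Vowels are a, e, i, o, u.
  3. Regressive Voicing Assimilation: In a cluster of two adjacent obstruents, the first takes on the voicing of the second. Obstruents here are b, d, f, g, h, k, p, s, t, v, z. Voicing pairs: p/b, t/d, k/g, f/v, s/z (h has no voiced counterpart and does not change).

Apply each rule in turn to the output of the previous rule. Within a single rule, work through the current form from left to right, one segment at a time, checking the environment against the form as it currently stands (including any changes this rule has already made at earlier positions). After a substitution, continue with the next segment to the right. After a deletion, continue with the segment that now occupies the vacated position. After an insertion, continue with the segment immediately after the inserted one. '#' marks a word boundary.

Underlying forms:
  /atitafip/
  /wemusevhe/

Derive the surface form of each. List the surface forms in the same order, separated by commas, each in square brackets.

/atitafip/:
  1 Nasal Assimilation: no change — [atitafip]
  2 Voicing Between Vowels: [atitafip] → [adidavip]
  3 Regressive Voicing Assimilation: no change — [adidavip]
/wemusevhe/:
  1 Nasal Assimilation: no change — [wemusevhe]
  2 Voicing Between Vowels: [wemusevhe] → [wemuzevhe]
  3 Regressive Voicing Assimilation: [wemuzevhe] → [wemuzefhe]

[adidavip], [wemuzefhe]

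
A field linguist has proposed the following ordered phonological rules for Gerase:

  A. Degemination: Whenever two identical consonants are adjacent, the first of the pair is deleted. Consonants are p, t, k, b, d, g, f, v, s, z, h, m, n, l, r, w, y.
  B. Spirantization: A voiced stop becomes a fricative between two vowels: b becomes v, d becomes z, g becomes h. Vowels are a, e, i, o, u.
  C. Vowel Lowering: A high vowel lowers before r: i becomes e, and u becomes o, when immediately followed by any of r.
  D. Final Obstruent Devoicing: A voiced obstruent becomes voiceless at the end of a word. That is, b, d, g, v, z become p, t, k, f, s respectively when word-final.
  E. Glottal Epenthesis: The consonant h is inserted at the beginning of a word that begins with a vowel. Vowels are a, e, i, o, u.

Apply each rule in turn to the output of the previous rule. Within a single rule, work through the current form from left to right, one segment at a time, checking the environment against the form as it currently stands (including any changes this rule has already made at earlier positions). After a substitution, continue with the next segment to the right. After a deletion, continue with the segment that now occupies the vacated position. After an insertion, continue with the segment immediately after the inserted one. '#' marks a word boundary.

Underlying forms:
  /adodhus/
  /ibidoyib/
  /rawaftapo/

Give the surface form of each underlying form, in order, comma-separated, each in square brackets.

/adodhus/:
  A Degemination: no change — [adodhus]
  B Spirantization: [adodhus] → [azodhus]
  C Vowel Lowering: no change — [azodhus]
  D Final Obstruent Devoicing: no change — [azodhus]
  E Glottal Epenthesis: [azodhus] → [hazodhus]
/ibidoyib/:
  A Degemination: no change — [ibidoyib]
  B Spirantization: [ibidoyib] → [ivizoyib]
  C Vowel Lowering: no change — [ivizoyib]
  D Final Obstruent Devoicing: [ivizoyib] → [ivizoyip]
  E Glottal Epenthesis: [ivizoyip] → [hivizoyip]
/rawaftapo/:
  A Degemination: no change — [rawaftapo]
  B Spirantization: no change — [rawaftapo]
  C Vowel Lowering: no change — [rawaftapo]
  D Final Obstruent Devoicing: no change — [rawaftapo]
  E Glottal Epenthesis: no change — [rawaftapo]

[hazodhus], [hivizoyip], [rawaftapo]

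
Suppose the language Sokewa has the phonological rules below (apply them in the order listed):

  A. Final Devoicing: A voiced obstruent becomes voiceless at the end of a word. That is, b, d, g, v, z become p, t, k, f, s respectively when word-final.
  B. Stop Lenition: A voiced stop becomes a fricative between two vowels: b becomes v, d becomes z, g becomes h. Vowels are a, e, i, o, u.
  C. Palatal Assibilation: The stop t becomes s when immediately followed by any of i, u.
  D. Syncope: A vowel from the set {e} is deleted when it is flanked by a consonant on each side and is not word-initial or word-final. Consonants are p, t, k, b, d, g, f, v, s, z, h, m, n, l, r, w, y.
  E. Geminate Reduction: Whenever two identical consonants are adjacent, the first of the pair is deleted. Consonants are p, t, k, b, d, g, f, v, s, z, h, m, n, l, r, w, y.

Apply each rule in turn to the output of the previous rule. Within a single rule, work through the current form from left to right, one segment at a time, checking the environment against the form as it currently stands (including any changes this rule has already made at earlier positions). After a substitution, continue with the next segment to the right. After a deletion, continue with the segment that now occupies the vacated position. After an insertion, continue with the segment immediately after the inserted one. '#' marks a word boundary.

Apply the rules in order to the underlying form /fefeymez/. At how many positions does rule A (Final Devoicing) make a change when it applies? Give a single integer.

1

A Final Devoicing: [fefeymez] → [fefeymes]
B Stop Lenition: no change — [fefeymes]
C Palatal Assibilation: no change — [fefeymes]
D Syncope: [fefeymes] → [ffyms]
E Geminate Reduction: [ffyms] → [fyms]
Rule A changed 1 position(s).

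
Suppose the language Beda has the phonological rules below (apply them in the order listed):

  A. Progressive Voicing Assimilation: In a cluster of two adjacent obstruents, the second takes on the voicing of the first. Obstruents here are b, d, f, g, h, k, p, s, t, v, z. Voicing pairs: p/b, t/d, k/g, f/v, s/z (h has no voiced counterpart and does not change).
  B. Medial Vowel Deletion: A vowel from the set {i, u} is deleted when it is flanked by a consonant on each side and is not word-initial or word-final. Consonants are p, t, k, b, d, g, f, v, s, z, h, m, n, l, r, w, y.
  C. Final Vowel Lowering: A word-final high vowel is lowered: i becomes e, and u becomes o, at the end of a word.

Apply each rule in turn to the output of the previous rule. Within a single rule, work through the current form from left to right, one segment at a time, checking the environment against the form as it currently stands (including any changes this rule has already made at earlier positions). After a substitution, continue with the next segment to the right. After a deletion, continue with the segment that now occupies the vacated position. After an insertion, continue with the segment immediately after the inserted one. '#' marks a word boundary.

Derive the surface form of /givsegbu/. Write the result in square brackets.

[gvzegbo]

A Progressive Voicing Assimilation: [givsegbu] → [givzegbu]
B Medial Vowel Deletion: [givzegbu] → [gvzegbu]
C Final Vowel Lowering: [gvzegbu] → [gvzegbo]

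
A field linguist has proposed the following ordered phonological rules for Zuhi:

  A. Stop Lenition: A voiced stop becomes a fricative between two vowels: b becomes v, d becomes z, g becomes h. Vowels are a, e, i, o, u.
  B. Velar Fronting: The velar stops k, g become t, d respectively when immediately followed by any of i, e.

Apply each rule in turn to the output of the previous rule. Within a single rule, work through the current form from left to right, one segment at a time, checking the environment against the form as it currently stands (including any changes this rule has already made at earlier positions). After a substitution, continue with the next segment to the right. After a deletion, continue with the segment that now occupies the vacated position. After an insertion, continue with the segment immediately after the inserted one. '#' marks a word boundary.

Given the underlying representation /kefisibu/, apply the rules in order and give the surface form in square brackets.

A Stop Lenition: [kefisibu] → [kefisivu]
B Velar Fronting: [kefisivu] → [tefisivu]

[tefisivu]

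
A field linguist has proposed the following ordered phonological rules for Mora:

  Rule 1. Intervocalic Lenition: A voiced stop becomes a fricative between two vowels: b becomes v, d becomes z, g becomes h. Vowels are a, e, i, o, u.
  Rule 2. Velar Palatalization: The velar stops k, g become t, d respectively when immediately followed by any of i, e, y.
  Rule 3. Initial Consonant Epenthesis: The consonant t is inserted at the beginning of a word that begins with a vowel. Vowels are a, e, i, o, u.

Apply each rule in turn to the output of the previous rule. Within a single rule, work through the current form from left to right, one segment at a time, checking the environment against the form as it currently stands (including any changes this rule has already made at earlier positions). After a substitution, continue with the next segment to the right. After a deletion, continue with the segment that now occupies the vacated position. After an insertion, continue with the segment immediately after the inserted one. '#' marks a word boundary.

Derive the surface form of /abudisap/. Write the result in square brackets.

[tavuzisap]

Rule 1 Intervocalic Lenition: [abudisap] → [avuzisap]
Rule 2 Velar Palatalization: no change — [avuzisap]
Rule 3 Initial Consonant Epenthesis: [avuzisap] → [tavuzisap]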